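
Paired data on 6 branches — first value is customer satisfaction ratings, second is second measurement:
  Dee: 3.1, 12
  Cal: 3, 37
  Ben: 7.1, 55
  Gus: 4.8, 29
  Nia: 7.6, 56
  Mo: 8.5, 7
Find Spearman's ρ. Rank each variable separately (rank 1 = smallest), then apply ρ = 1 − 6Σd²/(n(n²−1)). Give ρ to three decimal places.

Ranks of variable 1: 2, 1, 4, 3, 5, 6
Ranks of variable 2: 2, 4, 5, 3, 6, 1
d = r₁ − r₂: 0, -3, -1, 0, -1, 5
d²: 0, 9, 1, 0, 1, 25; Σd² = 36
ρ = 1 − 6·36/(6·35) = 1 − 216/210 = -0.029

-0.029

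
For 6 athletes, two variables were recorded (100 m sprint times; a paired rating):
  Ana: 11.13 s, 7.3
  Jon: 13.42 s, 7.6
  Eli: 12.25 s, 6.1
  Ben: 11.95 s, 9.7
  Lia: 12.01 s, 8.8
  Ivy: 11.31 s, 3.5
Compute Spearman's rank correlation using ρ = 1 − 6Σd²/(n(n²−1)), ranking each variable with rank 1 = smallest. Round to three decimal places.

0.200

Ranks of variable 1: 1, 6, 5, 3, 4, 2
Ranks of variable 2: 3, 4, 2, 6, 5, 1
d = r₁ − r₂: -2, 2, 3, -3, -1, 1
d²: 4, 4, 9, 9, 1, 1; Σd² = 28
ρ = 1 − 6·28/(6·35) = 1 − 168/210 = 0.200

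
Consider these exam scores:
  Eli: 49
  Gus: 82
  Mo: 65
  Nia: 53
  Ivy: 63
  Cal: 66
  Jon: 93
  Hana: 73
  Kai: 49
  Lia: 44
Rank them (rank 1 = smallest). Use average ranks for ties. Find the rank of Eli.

2.5

Sorted (ascending): 44, 49, 49, 53, 63, 65, 66, 73, 82, 93
The 2 values of 49 occupy positions 2–3 → average rank (2+3)/2 = 2.5.
Eli has value 49 → rank 2.5.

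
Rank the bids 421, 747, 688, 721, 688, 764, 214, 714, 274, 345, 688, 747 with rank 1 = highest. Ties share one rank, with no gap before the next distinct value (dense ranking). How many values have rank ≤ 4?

5

Sorted (descending): 764, 747, 747, 721, 714, 688, 688, 688, 421, 345, 274, 214
The 2 values of 747 share dense rank 2.
The 3 values of 688 share dense rank 5.
Remaining distinct values take the next consecutive integers.
Ranks ≤ 4: {1, 2, 2, 3, 4} → 5 values.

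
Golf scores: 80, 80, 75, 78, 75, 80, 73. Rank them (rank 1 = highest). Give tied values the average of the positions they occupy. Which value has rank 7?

73

Sorted (descending): 80, 80, 80, 78, 75, 75, 73
The 3 values of 80 occupy positions 1–3 → average rank 2.
The 2 values of 75 occupy positions 5–6 → average rank (5+6)/2 = 5.5.
Rank 7 → value 73.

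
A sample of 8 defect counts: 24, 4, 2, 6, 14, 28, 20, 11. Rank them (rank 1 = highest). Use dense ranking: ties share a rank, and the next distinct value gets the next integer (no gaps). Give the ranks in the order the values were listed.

2, 7, 8, 6, 4, 1, 3, 5

Sorted (descending): 28, 24, 20, 14, 11, 6, 4, 2
No ties — each value takes its position as its rank.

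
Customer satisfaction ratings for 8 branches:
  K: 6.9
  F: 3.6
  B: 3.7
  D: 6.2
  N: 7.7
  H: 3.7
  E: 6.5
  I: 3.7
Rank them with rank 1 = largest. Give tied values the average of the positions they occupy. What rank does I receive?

6

Sorted (descending): 7.7, 6.9, 6.5, 6.2, 3.7, 3.7, 3.7, 3.6
The 3 values of 3.7 occupy positions 5–7 → average rank 6.
I has value 3.7 → rank 6.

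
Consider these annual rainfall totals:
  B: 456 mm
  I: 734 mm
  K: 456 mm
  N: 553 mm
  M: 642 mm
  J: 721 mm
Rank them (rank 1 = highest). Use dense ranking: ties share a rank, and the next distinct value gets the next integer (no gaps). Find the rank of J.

Sorted (descending): 734, 721, 642, 553, 456, 456
The 2 values of 456 share dense rank 5.
Remaining distinct values take the next consecutive integers.
J has value 721 mm → rank 2.

2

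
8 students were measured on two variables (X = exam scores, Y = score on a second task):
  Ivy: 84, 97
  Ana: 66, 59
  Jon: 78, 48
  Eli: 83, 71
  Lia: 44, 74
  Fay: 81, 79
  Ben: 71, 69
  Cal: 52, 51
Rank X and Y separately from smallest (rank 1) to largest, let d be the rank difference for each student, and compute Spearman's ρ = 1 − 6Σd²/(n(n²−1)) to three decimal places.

Ranks of variable 1: 8, 3, 5, 7, 1, 6, 4, 2
Ranks of variable 2: 8, 3, 1, 5, 6, 7, 4, 2
d = r₁ − r₂: 0, 0, 4, 2, -5, -1, 0, 0
d²: 0, 0, 16, 4, 25, 1, 0, 0; Σd² = 46
ρ = 1 − 6·46/(8·63) = 1 − 276/504 = 0.452

0.452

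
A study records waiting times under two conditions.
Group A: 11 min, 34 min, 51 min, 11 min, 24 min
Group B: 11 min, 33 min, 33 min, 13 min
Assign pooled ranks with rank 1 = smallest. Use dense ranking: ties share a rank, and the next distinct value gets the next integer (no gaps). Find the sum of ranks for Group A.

16

Sorted (ascending): 11, 11, 11, 13, 24, 33, 33, 34, 51
The 3 values of 11 share dense rank 1.
The 2 values of 33 share dense rank 4.
Remaining distinct values take the next consecutive integers.
Group A values → pooled ranks: 11→1, 34→5, 51→6, 11→1, 24→3
Rank sum = 1 + 5 + 6 + 1 + 3 = 16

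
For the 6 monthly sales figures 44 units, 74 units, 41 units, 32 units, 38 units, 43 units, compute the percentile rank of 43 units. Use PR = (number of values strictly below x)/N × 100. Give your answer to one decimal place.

50.0

N = 6.
Strictly below 43: 3. Equal to 43: 1.
PR = 3/6 × 100 = 50.0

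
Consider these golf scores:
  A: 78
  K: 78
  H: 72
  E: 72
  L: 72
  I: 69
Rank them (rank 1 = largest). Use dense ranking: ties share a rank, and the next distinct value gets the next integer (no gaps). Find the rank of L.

2

Sorted (descending): 78, 78, 72, 72, 72, 69
The 2 values of 78 share dense rank 1.
The 3 values of 72 share dense rank 2.
Remaining distinct values take the next consecutive integers.
L has value 72 → rank 2.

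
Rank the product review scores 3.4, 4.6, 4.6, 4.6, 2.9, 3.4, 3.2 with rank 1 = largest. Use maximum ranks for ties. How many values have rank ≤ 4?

Sorted (descending): 4.6, 4.6, 4.6, 3.4, 3.4, 3.2, 2.9
The 3 values of 4.6 occupy positions 1–3 → each gets rank 3.
The 2 values of 3.4 occupy positions 4–5 → each gets rank 5.
Ranks ≤ 4: {3, 3, 3} → 3 values.

3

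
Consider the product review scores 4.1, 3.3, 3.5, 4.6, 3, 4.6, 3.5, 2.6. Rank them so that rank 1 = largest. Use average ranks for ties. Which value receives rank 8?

Sorted (descending): 4.6, 4.6, 4.1, 3.5, 3.5, 3.3, 3, 2.6
The 2 values of 4.6 occupy positions 1–2 → average rank (1+2)/2 = 1.5.
The 2 values of 3.5 occupy positions 4–5 → average rank (4+5)/2 = 4.5.
Rank 8 → value 2.6.

2.6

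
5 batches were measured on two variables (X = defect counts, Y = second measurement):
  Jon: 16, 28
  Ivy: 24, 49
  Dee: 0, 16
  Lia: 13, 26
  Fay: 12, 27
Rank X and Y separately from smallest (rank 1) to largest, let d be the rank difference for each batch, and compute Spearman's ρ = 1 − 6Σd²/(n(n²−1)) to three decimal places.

0.900

Ranks of variable 1: 4, 5, 1, 3, 2
Ranks of variable 2: 4, 5, 1, 2, 3
d = r₁ − r₂: 0, 0, 0, 1, -1
d²: 0, 0, 0, 1, 1; Σd² = 2
ρ = 1 − 6·2/(5·24) = 1 − 12/120 = 0.900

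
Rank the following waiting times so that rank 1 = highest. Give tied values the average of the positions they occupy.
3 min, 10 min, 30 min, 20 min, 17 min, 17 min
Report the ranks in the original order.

6, 5, 1, 2, 3.5, 3.5

Sorted (descending): 30, 20, 17, 17, 10, 3
The 2 values of 17 occupy positions 3–4 → average rank (3+4)/2 = 3.5.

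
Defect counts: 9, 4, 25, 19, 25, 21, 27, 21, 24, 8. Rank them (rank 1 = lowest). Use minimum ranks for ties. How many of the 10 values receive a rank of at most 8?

Sorted (ascending): 4, 8, 9, 19, 21, 21, 24, 25, 25, 27
The 2 values of 21 occupy positions 5–6 → each gets rank 5.
The 2 values of 25 occupy positions 8–9 → each gets rank 8.
Ranks ≤ 8: {1, 2, 3, 4, 5, 5, 7, 8, 8} → 9 values.

9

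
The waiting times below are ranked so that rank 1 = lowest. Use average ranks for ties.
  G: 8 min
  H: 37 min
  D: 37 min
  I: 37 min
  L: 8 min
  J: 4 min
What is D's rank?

Sorted (ascending): 4, 8, 8, 37, 37, 37
The 2 values of 8 occupy positions 2–3 → average rank (2+3)/2 = 2.5.
The 3 values of 37 occupy positions 4–6 → average rank 5.
D has value 37 min → rank 5.

5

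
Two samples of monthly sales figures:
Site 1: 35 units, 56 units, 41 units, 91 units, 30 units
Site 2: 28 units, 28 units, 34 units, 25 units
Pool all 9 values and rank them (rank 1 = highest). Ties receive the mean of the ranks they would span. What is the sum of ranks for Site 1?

Sorted (descending): 91, 56, 41, 35, 34, 30, 28, 28, 25
The 2 values of 28 occupy positions 7–8 → average rank (7+8)/2 = 7.5.
Site 1 values → pooled ranks: 35→4, 56→2, 41→3, 91→1, 30→6
Rank sum = 4 + 2 + 3 + 1 + 6 = 16

16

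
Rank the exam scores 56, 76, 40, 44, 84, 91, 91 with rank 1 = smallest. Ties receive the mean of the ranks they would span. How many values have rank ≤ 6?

Sorted (ascending): 40, 44, 56, 76, 84, 91, 91
The 2 values of 91 occupy positions 6–7 → average rank (6+7)/2 = 6.5.
Ranks ≤ 6: {1, 2, 3, 4, 5} → 5 values.

5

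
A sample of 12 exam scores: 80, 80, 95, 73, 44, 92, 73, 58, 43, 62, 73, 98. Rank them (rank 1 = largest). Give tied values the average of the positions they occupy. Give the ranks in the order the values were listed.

Sorted (descending): 98, 95, 92, 80, 80, 73, 73, 73, 62, 58, 44, 43
The 2 values of 80 occupy positions 4–5 → average rank (4+5)/2 = 4.5.
The 3 values of 73 occupy positions 6–8 → average rank 7.

4.5, 4.5, 2, 7, 11, 3, 7, 10, 12, 9, 7, 1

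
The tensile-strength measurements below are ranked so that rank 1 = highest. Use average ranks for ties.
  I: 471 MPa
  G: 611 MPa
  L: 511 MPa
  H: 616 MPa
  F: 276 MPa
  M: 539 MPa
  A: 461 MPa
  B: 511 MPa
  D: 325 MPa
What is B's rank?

4.5

Sorted (descending): 616, 611, 539, 511, 511, 471, 461, 325, 276
The 2 values of 511 occupy positions 4–5 → average rank (4+5)/2 = 4.5.
B has value 511 MPa → rank 4.5.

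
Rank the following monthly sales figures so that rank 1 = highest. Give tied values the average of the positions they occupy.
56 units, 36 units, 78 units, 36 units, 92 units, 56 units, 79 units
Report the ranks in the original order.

4.5, 6.5, 3, 6.5, 1, 4.5, 2

Sorted (descending): 92, 79, 78, 56, 56, 36, 36
The 2 values of 56 occupy positions 4–5 → average rank (4+5)/2 = 4.5.
The 2 values of 36 occupy positions 6–7 → average rank (6+7)/2 = 6.5.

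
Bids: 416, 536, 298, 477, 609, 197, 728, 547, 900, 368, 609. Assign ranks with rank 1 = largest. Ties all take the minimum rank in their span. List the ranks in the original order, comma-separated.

8, 6, 10, 7, 3, 11, 2, 5, 1, 9, 3

Sorted (descending): 900, 728, 609, 609, 547, 536, 477, 416, 368, 298, 197
The 2 values of 609 occupy positions 3–4 → each gets rank 3.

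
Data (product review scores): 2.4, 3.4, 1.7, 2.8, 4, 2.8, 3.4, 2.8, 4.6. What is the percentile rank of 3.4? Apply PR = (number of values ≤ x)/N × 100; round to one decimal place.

N = 9.
Strictly below 3.4: 5. Equal to 3.4: 2.
PR = 7/9 × 100 = 77.8

77.8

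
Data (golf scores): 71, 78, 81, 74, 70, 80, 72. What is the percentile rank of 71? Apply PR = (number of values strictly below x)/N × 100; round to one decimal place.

14.3

N = 7.
Strictly below 71: 1. Equal to 71: 1.
PR = 1/7 × 100 = 14.3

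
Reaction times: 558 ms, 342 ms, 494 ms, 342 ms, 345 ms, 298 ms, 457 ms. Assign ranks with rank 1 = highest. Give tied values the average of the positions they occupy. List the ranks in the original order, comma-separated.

Sorted (descending): 558, 494, 457, 345, 342, 342, 298
The 2 values of 342 occupy positions 5–6 → average rank (5+6)/2 = 5.5.

1, 5.5, 2, 5.5, 4, 7, 3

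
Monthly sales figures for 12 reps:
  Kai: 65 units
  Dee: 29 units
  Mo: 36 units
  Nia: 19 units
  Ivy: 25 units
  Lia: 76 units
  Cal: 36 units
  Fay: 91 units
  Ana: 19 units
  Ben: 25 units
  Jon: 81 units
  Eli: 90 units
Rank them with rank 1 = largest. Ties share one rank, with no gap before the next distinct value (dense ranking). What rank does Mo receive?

6

Sorted (descending): 91, 90, 81, 76, 65, 36, 36, 29, 25, 25, 19, 19
The 2 values of 36 share dense rank 6.
The 2 values of 25 share dense rank 8.
The 2 values of 19 share dense rank 9.
Remaining distinct values take the next consecutive integers.
Mo has value 36 units → rank 6.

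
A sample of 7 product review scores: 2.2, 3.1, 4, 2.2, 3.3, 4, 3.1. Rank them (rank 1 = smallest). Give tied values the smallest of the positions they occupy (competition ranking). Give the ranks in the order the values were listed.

1, 3, 6, 1, 5, 6, 3

Sorted (ascending): 2.2, 2.2, 3.1, 3.1, 3.3, 4, 4
The 2 values of 2.2 occupy positions 1–2 → each gets rank 1.
The 2 values of 3.1 occupy positions 3–4 → each gets rank 3.
The 2 values of 4 occupy positions 6–7 → each gets rank 6.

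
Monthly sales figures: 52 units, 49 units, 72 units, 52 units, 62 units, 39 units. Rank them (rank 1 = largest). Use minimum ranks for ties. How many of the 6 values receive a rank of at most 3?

Sorted (descending): 72, 62, 52, 52, 49, 39
The 2 values of 52 occupy positions 3–4 → each gets rank 3.
Ranks ≤ 3: {1, 2, 3, 3} → 4 values.

4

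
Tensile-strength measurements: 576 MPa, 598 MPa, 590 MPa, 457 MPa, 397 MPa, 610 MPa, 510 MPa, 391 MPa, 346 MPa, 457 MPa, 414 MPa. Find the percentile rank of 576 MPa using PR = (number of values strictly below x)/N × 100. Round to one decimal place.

N = 11.
Strictly below 576: 7. Equal to 576: 1.
PR = 7/11 × 100 = 63.6

63.6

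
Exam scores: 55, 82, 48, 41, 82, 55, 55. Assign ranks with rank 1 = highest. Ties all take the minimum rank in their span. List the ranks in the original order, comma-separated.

3, 1, 6, 7, 1, 3, 3

Sorted (descending): 82, 82, 55, 55, 55, 48, 41
The 2 values of 82 occupy positions 1–2 → each gets rank 1.
The 3 values of 55 occupy positions 3–5 → each gets rank 3.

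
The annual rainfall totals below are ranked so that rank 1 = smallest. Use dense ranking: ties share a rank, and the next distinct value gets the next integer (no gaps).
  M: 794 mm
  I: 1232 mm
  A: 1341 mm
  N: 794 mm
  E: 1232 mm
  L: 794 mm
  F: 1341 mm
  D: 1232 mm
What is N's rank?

Sorted (ascending): 794, 794, 794, 1232, 1232, 1232, 1341, 1341
The 3 values of 794 share dense rank 1.
The 3 values of 1232 share dense rank 2.
The 2 values of 1341 share dense rank 3.
N has value 794 mm → rank 1.

1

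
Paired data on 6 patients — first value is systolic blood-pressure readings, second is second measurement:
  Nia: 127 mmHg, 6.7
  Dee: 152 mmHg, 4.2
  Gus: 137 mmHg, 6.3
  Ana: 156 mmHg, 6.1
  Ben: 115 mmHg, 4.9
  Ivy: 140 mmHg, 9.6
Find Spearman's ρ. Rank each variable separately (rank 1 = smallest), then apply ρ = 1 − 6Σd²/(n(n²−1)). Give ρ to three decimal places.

-0.143

Ranks of variable 1: 2, 5, 3, 6, 1, 4
Ranks of variable 2: 5, 1, 4, 3, 2, 6
d = r₁ − r₂: -3, 4, -1, 3, -1, -2
d²: 9, 16, 1, 9, 1, 4; Σd² = 40
ρ = 1 − 6·40/(6·35) = 1 − 240/210 = -0.143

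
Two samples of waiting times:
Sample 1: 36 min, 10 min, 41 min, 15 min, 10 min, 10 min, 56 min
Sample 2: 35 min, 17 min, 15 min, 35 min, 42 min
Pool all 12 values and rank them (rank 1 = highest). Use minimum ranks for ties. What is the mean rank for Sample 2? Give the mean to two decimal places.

5.40

Sorted (descending): 56, 42, 41, 36, 35, 35, 17, 15, 15, 10, 10, 10
The 2 values of 35 occupy positions 5–6 → each gets rank 5.
The 2 values of 15 occupy positions 8–9 → each gets rank 8.
The 3 values of 10 occupy positions 10–12 → each gets rank 10.
Sample 2 values → pooled ranks: 35→5, 17→7, 15→8, 35→5, 42→2
Mean rank = (5 + 7 + 8 + 5 + 2) / 5 = 5.40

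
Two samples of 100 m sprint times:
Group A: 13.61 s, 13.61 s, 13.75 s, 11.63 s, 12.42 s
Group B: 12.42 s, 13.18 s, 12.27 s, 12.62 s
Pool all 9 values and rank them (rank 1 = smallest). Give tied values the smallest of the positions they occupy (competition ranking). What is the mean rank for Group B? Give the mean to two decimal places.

Sorted (ascending): 11.63, 12.27, 12.42, 12.42, 12.62, 13.18, 13.61, 13.61, 13.75
The 2 values of 12.42 occupy positions 3–4 → each gets rank 3.
The 2 values of 13.61 occupy positions 7–8 → each gets rank 7.
Group B values → pooled ranks: 12.42→3, 13.18→6, 12.27→2, 12.62→5
Mean rank = (3 + 6 + 2 + 5) / 4 = 4.00

4.00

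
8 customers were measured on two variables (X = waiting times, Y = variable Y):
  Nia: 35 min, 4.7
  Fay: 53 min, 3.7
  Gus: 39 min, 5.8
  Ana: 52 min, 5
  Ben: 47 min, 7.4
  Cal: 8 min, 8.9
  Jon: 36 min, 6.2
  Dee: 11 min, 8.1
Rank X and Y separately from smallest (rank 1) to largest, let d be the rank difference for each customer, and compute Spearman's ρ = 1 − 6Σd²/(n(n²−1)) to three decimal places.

Ranks of variable 1: 3, 8, 5, 7, 6, 1, 4, 2
Ranks of variable 2: 2, 1, 4, 3, 6, 8, 5, 7
d = r₁ − r₂: 1, 7, 1, 4, 0, -7, -1, -5
d²: 1, 49, 1, 16, 0, 49, 1, 25; Σd² = 142
ρ = 1 − 6·142/(8·63) = 1 − 852/504 = -0.690

-0.690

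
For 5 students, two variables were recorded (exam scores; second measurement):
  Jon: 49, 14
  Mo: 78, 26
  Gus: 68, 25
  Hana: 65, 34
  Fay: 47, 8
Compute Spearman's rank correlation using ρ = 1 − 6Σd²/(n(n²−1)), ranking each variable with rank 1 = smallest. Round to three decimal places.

Ranks of variable 1: 2, 5, 4, 3, 1
Ranks of variable 2: 2, 4, 3, 5, 1
d = r₁ − r₂: 0, 1, 1, -2, 0
d²: 0, 1, 1, 4, 0; Σd² = 6
ρ = 1 − 6·6/(5·24) = 1 − 36/120 = 0.700

0.700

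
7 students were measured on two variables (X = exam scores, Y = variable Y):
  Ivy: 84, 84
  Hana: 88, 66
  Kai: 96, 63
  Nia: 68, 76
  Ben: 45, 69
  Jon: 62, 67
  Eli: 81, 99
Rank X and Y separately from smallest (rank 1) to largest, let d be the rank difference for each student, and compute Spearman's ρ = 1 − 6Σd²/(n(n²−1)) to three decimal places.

-0.357

Ranks of variable 1: 5, 6, 7, 3, 1, 2, 4
Ranks of variable 2: 6, 2, 1, 5, 4, 3, 7
d = r₁ − r₂: -1, 4, 6, -2, -3, -1, -3
d²: 1, 16, 36, 4, 9, 1, 9; Σd² = 76
ρ = 1 − 6·76/(7·48) = 1 − 456/336 = -0.357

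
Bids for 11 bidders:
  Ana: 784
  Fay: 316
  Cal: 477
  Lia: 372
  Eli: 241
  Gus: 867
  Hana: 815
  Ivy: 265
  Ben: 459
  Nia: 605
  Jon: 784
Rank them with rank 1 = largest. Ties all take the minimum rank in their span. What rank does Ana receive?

3

Sorted (descending): 867, 815, 784, 784, 605, 477, 459, 372, 316, 265, 241
The 2 values of 784 occupy positions 3–4 → each gets rank 3.
Ana has value 784 → rank 3.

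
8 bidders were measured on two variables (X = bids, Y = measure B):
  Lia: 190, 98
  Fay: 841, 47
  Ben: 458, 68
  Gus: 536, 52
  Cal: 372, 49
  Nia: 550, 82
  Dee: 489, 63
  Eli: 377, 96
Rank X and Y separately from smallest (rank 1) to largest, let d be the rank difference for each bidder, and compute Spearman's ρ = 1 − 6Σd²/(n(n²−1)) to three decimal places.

Ranks of variable 1: 1, 8, 4, 6, 2, 7, 5, 3
Ranks of variable 2: 8, 1, 5, 3, 2, 6, 4, 7
d = r₁ − r₂: -7, 7, -1, 3, 0, 1, 1, -4
d²: 49, 49, 1, 9, 0, 1, 1, 16; Σd² = 126
ρ = 1 − 6·126/(8·63) = 1 − 756/504 = -0.500

-0.500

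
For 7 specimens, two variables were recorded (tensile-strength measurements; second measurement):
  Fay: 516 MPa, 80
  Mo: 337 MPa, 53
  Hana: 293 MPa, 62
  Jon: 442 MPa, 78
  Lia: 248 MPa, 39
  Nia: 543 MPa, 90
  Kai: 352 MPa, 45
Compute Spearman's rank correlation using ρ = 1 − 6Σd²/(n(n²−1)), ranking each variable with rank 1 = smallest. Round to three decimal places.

0.857

Ranks of variable 1: 6, 3, 2, 5, 1, 7, 4
Ranks of variable 2: 6, 3, 4, 5, 1, 7, 2
d = r₁ − r₂: 0, 0, -2, 0, 0, 0, 2
d²: 0, 0, 4, 0, 0, 0, 4; Σd² = 8
ρ = 1 − 6·8/(7·48) = 1 − 48/336 = 0.857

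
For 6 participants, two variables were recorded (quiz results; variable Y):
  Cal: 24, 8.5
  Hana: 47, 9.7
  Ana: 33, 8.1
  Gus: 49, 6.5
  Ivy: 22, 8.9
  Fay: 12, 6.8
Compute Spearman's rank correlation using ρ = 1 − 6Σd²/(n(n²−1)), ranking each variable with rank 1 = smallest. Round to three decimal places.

-0.086

Ranks of variable 1: 3, 5, 4, 6, 2, 1
Ranks of variable 2: 4, 6, 3, 1, 5, 2
d = r₁ − r₂: -1, -1, 1, 5, -3, -1
d²: 1, 1, 1, 25, 9, 1; Σd² = 38
ρ = 1 − 6·38/(6·35) = 1 − 228/210 = -0.086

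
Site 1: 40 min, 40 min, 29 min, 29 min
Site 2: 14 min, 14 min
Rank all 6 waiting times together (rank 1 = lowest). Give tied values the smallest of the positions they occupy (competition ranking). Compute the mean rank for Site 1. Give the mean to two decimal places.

Sorted (ascending): 14, 14, 29, 29, 40, 40
The 2 values of 14 occupy positions 1–2 → each gets rank 1.
The 2 values of 29 occupy positions 3–4 → each gets rank 3.
The 2 values of 40 occupy positions 5–6 → each gets rank 5.
Site 1 values → pooled ranks: 40→5, 40→5, 29→3, 29→3
Mean rank = (5 + 5 + 3 + 3) / 4 = 4.00

4.00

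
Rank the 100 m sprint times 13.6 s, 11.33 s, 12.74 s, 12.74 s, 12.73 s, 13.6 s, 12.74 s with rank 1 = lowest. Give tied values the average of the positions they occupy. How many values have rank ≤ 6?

5

Sorted (ascending): 11.33, 12.73, 12.74, 12.74, 12.74, 13.6, 13.6
The 3 values of 12.74 occupy positions 3–5 → average rank 4.
The 2 values of 13.6 occupy positions 6–7 → average rank (6+7)/2 = 6.5.
Ranks ≤ 6: {1, 2, 4, 4, 4} → 5 values.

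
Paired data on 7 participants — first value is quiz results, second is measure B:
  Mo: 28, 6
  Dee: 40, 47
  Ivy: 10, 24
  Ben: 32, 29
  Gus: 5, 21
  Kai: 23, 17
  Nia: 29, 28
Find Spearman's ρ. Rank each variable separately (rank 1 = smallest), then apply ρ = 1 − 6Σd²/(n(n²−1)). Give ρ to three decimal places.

0.679

Ranks of variable 1: 4, 7, 2, 6, 1, 3, 5
Ranks of variable 2: 1, 7, 4, 6, 3, 2, 5
d = r₁ − r₂: 3, 0, -2, 0, -2, 1, 0
d²: 9, 0, 4, 0, 4, 1, 0; Σd² = 18
ρ = 1 − 6·18/(7·48) = 1 − 108/336 = 0.679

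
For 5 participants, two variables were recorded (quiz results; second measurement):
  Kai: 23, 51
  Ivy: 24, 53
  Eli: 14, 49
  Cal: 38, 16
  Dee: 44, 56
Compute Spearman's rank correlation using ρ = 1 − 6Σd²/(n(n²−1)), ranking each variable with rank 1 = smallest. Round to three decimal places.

0.400

Ranks of variable 1: 2, 3, 1, 4, 5
Ranks of variable 2: 3, 4, 2, 1, 5
d = r₁ − r₂: -1, -1, -1, 3, 0
d²: 1, 1, 1, 9, 0; Σd² = 12
ρ = 1 − 6·12/(5·24) = 1 − 72/120 = 0.400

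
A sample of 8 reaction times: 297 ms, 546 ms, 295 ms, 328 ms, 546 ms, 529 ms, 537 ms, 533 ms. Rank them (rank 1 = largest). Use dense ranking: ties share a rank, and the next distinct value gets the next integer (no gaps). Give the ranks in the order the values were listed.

6, 1, 7, 5, 1, 4, 2, 3

Sorted (descending): 546, 546, 537, 533, 529, 328, 297, 295
The 2 values of 546 share dense rank 1.
Remaining distinct values take the next consecutive integers.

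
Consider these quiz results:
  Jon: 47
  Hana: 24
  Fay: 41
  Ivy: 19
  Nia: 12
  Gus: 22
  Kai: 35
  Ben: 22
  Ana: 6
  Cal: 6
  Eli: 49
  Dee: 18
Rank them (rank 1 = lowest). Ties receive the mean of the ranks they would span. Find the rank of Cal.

Sorted (ascending): 6, 6, 12, 18, 19, 22, 22, 24, 35, 41, 47, 49
The 2 values of 6 occupy positions 1–2 → average rank (1+2)/2 = 1.5.
The 2 values of 22 occupy positions 6–7 → average rank (6+7)/2 = 6.5.
Cal has value 6 → rank 1.5.

1.5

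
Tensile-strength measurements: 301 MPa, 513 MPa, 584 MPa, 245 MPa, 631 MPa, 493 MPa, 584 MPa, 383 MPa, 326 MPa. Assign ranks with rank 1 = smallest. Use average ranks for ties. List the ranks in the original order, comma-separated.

Sorted (ascending): 245, 301, 326, 383, 493, 513, 584, 584, 631
The 2 values of 584 occupy positions 7–8 → average rank (7+8)/2 = 7.5.

2, 6, 7.5, 1, 9, 5, 7.5, 4, 3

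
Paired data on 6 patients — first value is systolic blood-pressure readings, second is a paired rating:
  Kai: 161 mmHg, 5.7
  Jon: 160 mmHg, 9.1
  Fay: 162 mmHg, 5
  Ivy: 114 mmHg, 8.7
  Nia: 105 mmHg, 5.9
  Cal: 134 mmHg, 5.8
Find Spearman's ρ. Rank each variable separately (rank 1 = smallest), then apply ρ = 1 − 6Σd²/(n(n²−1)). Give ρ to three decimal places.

Ranks of variable 1: 5, 4, 6, 2, 1, 3
Ranks of variable 2: 2, 6, 1, 5, 4, 3
d = r₁ − r₂: 3, -2, 5, -3, -3, 0
d²: 9, 4, 25, 9, 9, 0; Σd² = 56
ρ = 1 − 6·56/(6·35) = 1 − 336/210 = -0.600

-0.600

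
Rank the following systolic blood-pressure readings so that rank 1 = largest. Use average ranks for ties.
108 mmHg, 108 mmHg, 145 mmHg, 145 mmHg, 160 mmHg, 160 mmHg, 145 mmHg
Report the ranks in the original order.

Sorted (descending): 160, 160, 145, 145, 145, 108, 108
The 2 values of 160 occupy positions 1–2 → average rank (1+2)/2 = 1.5.
The 3 values of 145 occupy positions 3–5 → average rank 4.
The 2 values of 108 occupy positions 6–7 → average rank (6+7)/2 = 6.5.

6.5, 6.5, 4, 4, 1.5, 1.5, 4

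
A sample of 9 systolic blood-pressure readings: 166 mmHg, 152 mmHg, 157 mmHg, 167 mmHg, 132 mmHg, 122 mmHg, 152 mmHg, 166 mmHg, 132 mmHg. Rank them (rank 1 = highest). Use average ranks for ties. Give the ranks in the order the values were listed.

2.5, 5.5, 4, 1, 7.5, 9, 5.5, 2.5, 7.5

Sorted (descending): 167, 166, 166, 157, 152, 152, 132, 132, 122
The 2 values of 166 occupy positions 2–3 → average rank (2+3)/2 = 2.5.
The 2 values of 152 occupy positions 5–6 → average rank (5+6)/2 = 5.5.
The 2 values of 132 occupy positions 7–8 → average rank (7+8)/2 = 7.5.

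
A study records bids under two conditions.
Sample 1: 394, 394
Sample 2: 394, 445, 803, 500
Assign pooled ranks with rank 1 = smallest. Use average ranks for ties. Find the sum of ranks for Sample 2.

Sorted (ascending): 394, 394, 394, 445, 500, 803
The 3 values of 394 occupy positions 1–3 → average rank 2.
Sample 2 values → pooled ranks: 394→2, 445→4, 803→6, 500→5
Rank sum = 2 + 4 + 6 + 5 = 17

17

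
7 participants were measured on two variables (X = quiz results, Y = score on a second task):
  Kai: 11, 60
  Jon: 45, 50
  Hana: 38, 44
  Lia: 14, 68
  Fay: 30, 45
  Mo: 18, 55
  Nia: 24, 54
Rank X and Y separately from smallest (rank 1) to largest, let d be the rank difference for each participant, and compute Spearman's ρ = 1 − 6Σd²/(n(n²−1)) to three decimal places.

Ranks of variable 1: 1, 7, 6, 2, 5, 3, 4
Ranks of variable 2: 6, 3, 1, 7, 2, 5, 4
d = r₁ − r₂: -5, 4, 5, -5, 3, -2, 0
d²: 25, 16, 25, 25, 9, 4, 0; Σd² = 104
ρ = 1 − 6·104/(7·48) = 1 − 624/336 = -0.857

-0.857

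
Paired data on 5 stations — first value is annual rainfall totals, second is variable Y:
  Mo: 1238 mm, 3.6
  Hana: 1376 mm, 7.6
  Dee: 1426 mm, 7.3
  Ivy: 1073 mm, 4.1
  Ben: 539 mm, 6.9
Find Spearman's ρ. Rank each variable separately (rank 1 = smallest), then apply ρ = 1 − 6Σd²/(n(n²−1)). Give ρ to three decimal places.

Ranks of variable 1: 3, 4, 5, 2, 1
Ranks of variable 2: 1, 5, 4, 2, 3
d = r₁ − r₂: 2, -1, 1, 0, -2
d²: 4, 1, 1, 0, 4; Σd² = 10
ρ = 1 − 6·10/(5·24) = 1 − 60/120 = 0.500

0.500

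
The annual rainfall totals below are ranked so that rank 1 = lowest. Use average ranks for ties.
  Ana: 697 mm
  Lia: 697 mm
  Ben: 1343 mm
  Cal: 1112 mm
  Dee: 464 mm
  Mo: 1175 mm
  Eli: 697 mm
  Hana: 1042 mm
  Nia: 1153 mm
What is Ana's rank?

3

Sorted (ascending): 464, 697, 697, 697, 1042, 1112, 1153, 1175, 1343
The 3 values of 697 occupy positions 2–4 → average rank 3.
Ana has value 697 mm → rank 3.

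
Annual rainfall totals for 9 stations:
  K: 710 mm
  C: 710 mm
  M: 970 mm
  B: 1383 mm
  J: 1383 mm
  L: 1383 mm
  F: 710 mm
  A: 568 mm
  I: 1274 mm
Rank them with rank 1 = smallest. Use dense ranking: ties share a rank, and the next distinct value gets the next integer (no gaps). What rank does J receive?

Sorted (ascending): 568, 710, 710, 710, 970, 1274, 1383, 1383, 1383
The 3 values of 710 share dense rank 2.
The 3 values of 1383 share dense rank 5.
Remaining distinct values take the next consecutive integers.
J has value 1383 mm → rank 5.

5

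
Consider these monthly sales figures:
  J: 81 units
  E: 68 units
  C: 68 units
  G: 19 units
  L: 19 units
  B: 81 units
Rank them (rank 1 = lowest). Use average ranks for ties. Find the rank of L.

Sorted (ascending): 19, 19, 68, 68, 81, 81
The 2 values of 19 occupy positions 1–2 → average rank (1+2)/2 = 1.5.
The 2 values of 68 occupy positions 3–4 → average rank (3+4)/2 = 3.5.
The 2 values of 81 occupy positions 5–6 → average rank (5+6)/2 = 5.5.
L has value 19 units → rank 1.5.

1.5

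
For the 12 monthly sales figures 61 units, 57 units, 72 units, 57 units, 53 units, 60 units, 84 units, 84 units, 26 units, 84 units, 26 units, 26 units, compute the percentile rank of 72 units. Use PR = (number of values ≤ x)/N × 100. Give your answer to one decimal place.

75.0

N = 12.
Strictly below 72: 8. Equal to 72: 1.
PR = 9/12 × 100 = 75.0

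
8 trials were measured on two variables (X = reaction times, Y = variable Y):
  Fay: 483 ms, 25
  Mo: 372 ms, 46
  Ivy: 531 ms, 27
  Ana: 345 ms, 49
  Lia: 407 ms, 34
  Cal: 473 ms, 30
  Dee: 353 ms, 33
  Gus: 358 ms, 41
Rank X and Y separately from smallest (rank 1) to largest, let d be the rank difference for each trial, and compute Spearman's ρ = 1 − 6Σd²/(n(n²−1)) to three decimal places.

-0.810

Ranks of variable 1: 7, 4, 8, 1, 5, 6, 2, 3
Ranks of variable 2: 1, 7, 2, 8, 5, 3, 4, 6
d = r₁ − r₂: 6, -3, 6, -7, 0, 3, -2, -3
d²: 36, 9, 36, 49, 0, 9, 4, 9; Σd² = 152
ρ = 1 − 6·152/(8·63) = 1 − 912/504 = -0.810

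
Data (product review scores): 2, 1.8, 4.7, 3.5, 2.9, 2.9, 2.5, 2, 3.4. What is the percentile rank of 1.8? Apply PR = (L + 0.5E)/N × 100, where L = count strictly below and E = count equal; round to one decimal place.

N = 9.
Strictly below 1.8: 0. Equal to 1.8: 1.
PR = (0 + 0.5·1)/9 × 100 = 5.6

5.6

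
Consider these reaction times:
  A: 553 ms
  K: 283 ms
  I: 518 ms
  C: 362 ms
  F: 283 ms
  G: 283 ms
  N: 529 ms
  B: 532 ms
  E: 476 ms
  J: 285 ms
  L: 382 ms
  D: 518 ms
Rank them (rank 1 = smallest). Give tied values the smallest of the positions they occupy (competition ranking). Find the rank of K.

Sorted (ascending): 283, 283, 283, 285, 362, 382, 476, 518, 518, 529, 532, 553
The 3 values of 283 occupy positions 1–3 → each gets rank 1.
The 2 values of 518 occupy positions 8–9 → each gets rank 8.
K has value 283 ms → rank 1.

1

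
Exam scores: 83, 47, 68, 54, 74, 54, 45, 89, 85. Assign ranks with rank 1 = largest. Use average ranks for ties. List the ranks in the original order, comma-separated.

3, 8, 5, 6.5, 4, 6.5, 9, 1, 2

Sorted (descending): 89, 85, 83, 74, 68, 54, 54, 47, 45
The 2 values of 54 occupy positions 6–7 → average rank (6+7)/2 = 6.5.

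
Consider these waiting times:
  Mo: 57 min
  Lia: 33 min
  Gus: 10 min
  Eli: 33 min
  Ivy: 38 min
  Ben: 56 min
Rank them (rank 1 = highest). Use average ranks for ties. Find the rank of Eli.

4.5

Sorted (descending): 57, 56, 38, 33, 33, 10
The 2 values of 33 occupy positions 4–5 → average rank (4+5)/2 = 4.5.
Eli has value 33 min → rank 4.5.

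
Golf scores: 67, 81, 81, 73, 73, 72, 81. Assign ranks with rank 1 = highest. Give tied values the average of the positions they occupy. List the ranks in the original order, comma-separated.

7, 2, 2, 4.5, 4.5, 6, 2

Sorted (descending): 81, 81, 81, 73, 73, 72, 67
The 3 values of 81 occupy positions 1–3 → average rank 2.
The 2 values of 73 occupy positions 4–5 → average rank (4+5)/2 = 4.5.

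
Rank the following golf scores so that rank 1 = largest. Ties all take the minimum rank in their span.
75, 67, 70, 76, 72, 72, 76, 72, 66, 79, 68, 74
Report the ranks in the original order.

Sorted (descending): 79, 76, 76, 75, 74, 72, 72, 72, 70, 68, 67, 66
The 2 values of 76 occupy positions 2–3 → each gets rank 2.
The 3 values of 72 occupy positions 6–8 → each gets rank 6.

4, 11, 9, 2, 6, 6, 2, 6, 12, 1, 10, 5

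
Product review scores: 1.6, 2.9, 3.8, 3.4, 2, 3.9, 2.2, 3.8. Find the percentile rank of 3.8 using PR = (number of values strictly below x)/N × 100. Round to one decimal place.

N = 8.
Strictly below 3.8: 5. Equal to 3.8: 2.
PR = 5/8 × 100 = 62.5

62.5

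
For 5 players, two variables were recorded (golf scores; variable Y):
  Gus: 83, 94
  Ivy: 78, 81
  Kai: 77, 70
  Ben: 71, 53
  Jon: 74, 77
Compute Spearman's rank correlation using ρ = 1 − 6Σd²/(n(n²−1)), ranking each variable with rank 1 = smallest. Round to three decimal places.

Ranks of variable 1: 5, 4, 3, 1, 2
Ranks of variable 2: 5, 4, 2, 1, 3
d = r₁ − r₂: 0, 0, 1, 0, -1
d²: 0, 0, 1, 0, 1; Σd² = 2
ρ = 1 − 6·2/(5·24) = 1 − 12/120 = 0.900

0.900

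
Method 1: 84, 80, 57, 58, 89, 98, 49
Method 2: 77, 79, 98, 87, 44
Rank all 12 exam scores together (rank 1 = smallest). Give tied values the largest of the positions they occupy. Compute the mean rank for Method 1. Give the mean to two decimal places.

6.57

Sorted (ascending): 44, 49, 57, 58, 77, 79, 80, 84, 87, 89, 98, 98
The 2 values of 98 occupy positions 11–12 → each gets rank 12.
Method 1 values → pooled ranks: 84→8, 80→7, 57→3, 58→4, 89→10, 98→12, 49→2
Mean rank = (8 + 7 + 3 + 4 + 10 + 12 + 2) / 7 = 6.57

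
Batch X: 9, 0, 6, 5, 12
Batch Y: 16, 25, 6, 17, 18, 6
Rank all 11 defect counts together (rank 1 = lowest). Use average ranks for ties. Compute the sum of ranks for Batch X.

Sorted (ascending): 0, 5, 6, 6, 6, 9, 12, 16, 17, 18, 25
The 3 values of 6 occupy positions 3–5 → average rank 4.
Batch X values → pooled ranks: 9→6, 0→1, 6→4, 5→2, 12→7
Rank sum = 6 + 1 + 4 + 2 + 7 = 20

20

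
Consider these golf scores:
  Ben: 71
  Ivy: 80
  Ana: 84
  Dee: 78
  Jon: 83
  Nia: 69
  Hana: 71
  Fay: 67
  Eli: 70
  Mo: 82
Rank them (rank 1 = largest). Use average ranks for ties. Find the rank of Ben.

Sorted (descending): 84, 83, 82, 80, 78, 71, 71, 70, 69, 67
The 2 values of 71 occupy positions 6–7 → average rank (6+7)/2 = 6.5.
Ben has value 71 → rank 6.5.

6.5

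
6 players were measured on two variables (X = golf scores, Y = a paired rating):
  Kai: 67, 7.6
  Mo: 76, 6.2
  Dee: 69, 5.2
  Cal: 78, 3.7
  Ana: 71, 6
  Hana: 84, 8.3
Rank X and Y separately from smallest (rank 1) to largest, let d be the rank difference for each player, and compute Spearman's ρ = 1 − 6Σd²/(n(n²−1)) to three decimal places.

0.086

Ranks of variable 1: 1, 4, 2, 5, 3, 6
Ranks of variable 2: 5, 4, 2, 1, 3, 6
d = r₁ − r₂: -4, 0, 0, 4, 0, 0
d²: 16, 0, 0, 16, 0, 0; Σd² = 32
ρ = 1 − 6·32/(6·35) = 1 − 192/210 = 0.086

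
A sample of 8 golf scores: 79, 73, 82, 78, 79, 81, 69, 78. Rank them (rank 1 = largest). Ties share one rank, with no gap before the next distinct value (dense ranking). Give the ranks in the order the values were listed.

Sorted (descending): 82, 81, 79, 79, 78, 78, 73, 69
The 2 values of 79 share dense rank 3.
The 2 values of 78 share dense rank 4.
Remaining distinct values take the next consecutive integers.

3, 5, 1, 4, 3, 2, 6, 4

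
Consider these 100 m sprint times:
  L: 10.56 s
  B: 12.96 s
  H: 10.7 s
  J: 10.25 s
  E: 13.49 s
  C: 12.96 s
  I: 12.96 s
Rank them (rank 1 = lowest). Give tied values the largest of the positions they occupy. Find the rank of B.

6

Sorted (ascending): 10.25, 10.56, 10.7, 12.96, 12.96, 12.96, 13.49
The 3 values of 12.96 occupy positions 4–6 → each gets rank 6.
B has value 12.96 s → rank 6.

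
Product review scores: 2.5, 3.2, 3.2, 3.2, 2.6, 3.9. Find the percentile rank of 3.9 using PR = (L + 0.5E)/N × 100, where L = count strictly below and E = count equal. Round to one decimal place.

N = 6.
Strictly below 3.9: 5. Equal to 3.9: 1.
PR = (5 + 0.5·1)/6 × 100 = 91.7

91.7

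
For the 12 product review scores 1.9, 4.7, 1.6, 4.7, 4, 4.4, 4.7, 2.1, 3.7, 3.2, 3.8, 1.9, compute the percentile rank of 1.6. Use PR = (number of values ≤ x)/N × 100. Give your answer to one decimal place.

8.3

N = 12.
Strictly below 1.6: 0. Equal to 1.6: 1.
PR = 1/12 × 100 = 8.3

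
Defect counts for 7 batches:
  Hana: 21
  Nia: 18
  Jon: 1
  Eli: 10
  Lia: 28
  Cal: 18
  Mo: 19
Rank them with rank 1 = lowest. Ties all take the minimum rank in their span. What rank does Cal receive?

Sorted (ascending): 1, 10, 18, 18, 19, 21, 28
The 2 values of 18 occupy positions 3–4 → each gets rank 3.
Cal has value 18 → rank 3.

3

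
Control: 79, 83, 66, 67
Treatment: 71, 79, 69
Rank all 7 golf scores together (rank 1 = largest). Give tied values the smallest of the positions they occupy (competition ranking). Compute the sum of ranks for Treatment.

Sorted (descending): 83, 79, 79, 71, 69, 67, 66
The 2 values of 79 occupy positions 2–3 → each gets rank 2.
Treatment values → pooled ranks: 71→4, 79→2, 69→5
Rank sum = 4 + 2 + 5 = 11

11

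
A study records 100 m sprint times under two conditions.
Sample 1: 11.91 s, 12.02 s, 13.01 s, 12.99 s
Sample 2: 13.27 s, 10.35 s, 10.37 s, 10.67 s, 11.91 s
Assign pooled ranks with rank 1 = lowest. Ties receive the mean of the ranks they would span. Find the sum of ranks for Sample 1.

25.5

Sorted (ascending): 10.35, 10.37, 10.67, 11.91, 11.91, 12.02, 12.99, 13.01, 13.27
The 2 values of 11.91 occupy positions 4–5 → average rank (4+5)/2 = 4.5.
Sample 1 values → pooled ranks: 11.91→4.5, 12.02→6, 13.01→8, 12.99→7
Rank sum = 4.5 + 6 + 8 + 7 = 25.5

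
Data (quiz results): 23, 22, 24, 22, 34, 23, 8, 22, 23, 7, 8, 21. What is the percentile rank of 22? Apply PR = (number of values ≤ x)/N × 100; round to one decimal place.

N = 12.
Strictly below 22: 4. Equal to 22: 3.
PR = 7/12 × 100 = 58.3

58.3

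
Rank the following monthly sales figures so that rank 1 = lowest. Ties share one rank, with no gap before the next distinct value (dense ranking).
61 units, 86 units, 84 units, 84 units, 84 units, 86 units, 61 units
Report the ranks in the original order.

1, 3, 2, 2, 2, 3, 1

Sorted (ascending): 61, 61, 84, 84, 84, 86, 86
The 2 values of 61 share dense rank 1.
The 3 values of 84 share dense rank 2.
The 2 values of 86 share dense rank 3.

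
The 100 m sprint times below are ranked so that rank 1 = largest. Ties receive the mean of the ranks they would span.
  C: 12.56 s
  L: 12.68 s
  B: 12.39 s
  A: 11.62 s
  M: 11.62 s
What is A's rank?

Sorted (descending): 12.68, 12.56, 12.39, 11.62, 11.62
The 2 values of 11.62 occupy positions 4–5 → average rank (4+5)/2 = 4.5.
A has value 11.62 s → rank 4.5.

4.5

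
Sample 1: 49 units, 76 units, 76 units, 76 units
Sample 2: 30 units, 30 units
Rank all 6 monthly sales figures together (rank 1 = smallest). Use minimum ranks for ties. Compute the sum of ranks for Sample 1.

Sorted (ascending): 30, 30, 49, 76, 76, 76
The 2 values of 30 occupy positions 1–2 → each gets rank 1.
The 3 values of 76 occupy positions 4–6 → each gets rank 4.
Sample 1 values → pooled ranks: 49→3, 76→4, 76→4, 76→4
Rank sum = 3 + 4 + 4 + 4 = 15

15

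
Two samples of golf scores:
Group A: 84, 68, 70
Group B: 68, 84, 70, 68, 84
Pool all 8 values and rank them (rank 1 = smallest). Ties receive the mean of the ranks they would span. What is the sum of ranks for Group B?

22.5

Sorted (ascending): 68, 68, 68, 70, 70, 84, 84, 84
The 3 values of 68 occupy positions 1–3 → average rank 2.
The 2 values of 70 occupy positions 4–5 → average rank (4+5)/2 = 4.5.
The 3 values of 84 occupy positions 6–8 → average rank 7.
Group B values → pooled ranks: 68→2, 84→7, 70→4.5, 68→2, 84→7
Rank sum = 2 + 7 + 4.5 + 2 + 7 = 22.5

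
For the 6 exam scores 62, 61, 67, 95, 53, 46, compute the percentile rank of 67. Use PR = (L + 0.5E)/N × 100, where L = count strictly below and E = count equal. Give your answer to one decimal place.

N = 6.
Strictly below 67: 4. Equal to 67: 1.
PR = (4 + 0.5·1)/6 × 100 = 75.0

75.0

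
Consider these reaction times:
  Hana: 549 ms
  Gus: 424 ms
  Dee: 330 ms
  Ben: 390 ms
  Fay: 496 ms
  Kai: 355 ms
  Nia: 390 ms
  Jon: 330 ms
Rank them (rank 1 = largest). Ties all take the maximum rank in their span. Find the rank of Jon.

Sorted (descending): 549, 496, 424, 390, 390, 355, 330, 330
The 2 values of 390 occupy positions 4–5 → each gets rank 5.
The 2 values of 330 occupy positions 7–8 → each gets rank 8.
Jon has value 330 ms → rank 8.

8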